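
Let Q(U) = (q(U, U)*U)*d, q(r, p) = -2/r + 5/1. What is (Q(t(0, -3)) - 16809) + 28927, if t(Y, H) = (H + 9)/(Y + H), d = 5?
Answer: 12058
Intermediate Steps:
t(Y, H) = (9 + H)/(H + Y)
q(r, p) = 5 - 2/r (q(r, p) = -2/r + 5*1 = -2/r + 5 = 5 - 2/r)
Q(U) = 5*U*(5 - 2/U) (Q(U) = ((5 - 2/U)*U)*5 = (U*(5 - 2/U))*5 = 5*U*(5 - 2/U))
(Q(t(0, -3)) - 16809) + 28927 = ((-10 + 25*((9 - 3)/(-3 + 0))) - 16809) + 28927 = ((-10 + 25*(6/(-3))) - 16809) + 28927 = ((-10 + 25*(-1/3*6)) - 16809) + 28927 = ((-10 + 25*(-2)) - 16809) + 28927 = ((-10 - 50) - 16809) + 28927 = (-60 - 16809) + 28927 = -16869 + 28927 = 12058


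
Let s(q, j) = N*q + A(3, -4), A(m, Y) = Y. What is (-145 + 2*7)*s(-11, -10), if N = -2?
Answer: -2358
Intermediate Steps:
s(q, j) = -4 - 2*q (s(q, j) = -2*q - 4 = -4 - 2*q)
(-145 + 2*7)*s(-11, -10) = (-145 + 2*7)*(-4 - 2*(-11)) = (-145 + 14)*(-4 + 22) = -131*18 = -2358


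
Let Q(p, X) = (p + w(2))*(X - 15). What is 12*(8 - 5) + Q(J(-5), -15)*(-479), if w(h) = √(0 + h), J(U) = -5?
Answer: -71814 + 14370*√2 ≈ -51492.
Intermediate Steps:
w(h) = √h
Q(p, X) = (-15 + X)*(p + √2) (Q(p, X) = (p + √2)*(X - 15) = (p + √2)*(-15 + X) = (-15 + X)*(p + √2))
12*(8 - 5) + Q(J(-5), -15)*(-479) = 12*(8 - 5) + (-15*(-5) - 15*√2 - 15*(-5) - 15*√2)*(-479) = 12*3 + (75 - 15*√2 + 75 - 15*√2)*(-479) = 36 + (150 - 30*√2)*(-479) = 36 + (-71850 + 14370*√2) = -71814 + 14370*√2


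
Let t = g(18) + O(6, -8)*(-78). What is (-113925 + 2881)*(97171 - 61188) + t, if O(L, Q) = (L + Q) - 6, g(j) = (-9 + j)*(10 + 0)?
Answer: -3995695538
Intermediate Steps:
g(j) = -90 + 10*j (g(j) = (-9 + j)*10 = -90 + 10*j)
O(L, Q) = -6 + L + Q
t = 714 (t = (-90 + 10*18) + (-6 + 6 - 8)*(-78) = (-90 + 180) - 8*(-78) = 90 + 624 = 714)
(-113925 + 2881)*(97171 - 61188) + t = (-113925 + 2881)*(97171 - 61188) + 714 = -111044*35983 + 714 = -3995696252 + 714 = -3995695538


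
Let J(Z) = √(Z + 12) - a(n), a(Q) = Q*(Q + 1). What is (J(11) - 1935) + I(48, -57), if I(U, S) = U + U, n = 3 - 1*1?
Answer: -1845 + √23 ≈ -1840.2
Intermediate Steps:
n = 2 (n = 3 - 1 = 2)
a(Q) = Q*(1 + Q)
J(Z) = -6 + √(12 + Z) (J(Z) = √(Z + 12) - 2*(1 + 2) = √(12 + Z) - 2*3 = √(12 + Z) - 1*6 = √(12 + Z) - 6 = -6 + √(12 + Z))
I(U, S) = 2*U
(J(11) - 1935) + I(48, -57) = ((-6 + √(12 + 11)) - 1935) + 2*48 = ((-6 + √23) - 1935) + 96 = (-1941 + √23) + 96 = -1845 + √23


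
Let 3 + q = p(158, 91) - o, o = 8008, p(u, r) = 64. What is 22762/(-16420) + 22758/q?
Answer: -92429329/21748290 ≈ -4.2500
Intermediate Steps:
q = -7947 (q = -3 + (64 - 1*8008) = -3 + (64 - 8008) = -3 - 7944 = -7947)
22762/(-16420) + 22758/q = 22762/(-16420) + 22758/(-7947) = 22762*(-1/16420) + 22758*(-1/7947) = -11381/8210 - 7586/2649 = -92429329/21748290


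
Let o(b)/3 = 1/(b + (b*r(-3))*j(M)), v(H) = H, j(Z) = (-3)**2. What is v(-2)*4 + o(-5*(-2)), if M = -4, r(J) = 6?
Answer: -4397/550 ≈ -7.9945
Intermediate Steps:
j(Z) = 9
o(b) = 3/(55*b) (o(b) = 3/(b + (b*6)*9) = 3/(b + (6*b)*9) = 3/(b + 54*b) = 3/((55*b)) = 3*(1/(55*b)) = 3/(55*b))
v(-2)*4 + o(-5*(-2)) = -2*4 + 3/(55*((-5*(-2)))) = -8 + (3/55)/10 = -8 + (3/55)*(1/10) = -8 + 3/550 = -4397/550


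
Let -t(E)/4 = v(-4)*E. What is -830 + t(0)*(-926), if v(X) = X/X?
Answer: -830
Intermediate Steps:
v(X) = 1
t(E) = -4*E
-830 + t(0)*(-926) = -830 - 4*0*(-926) = -830 + 0*(-926) = -830 + 0 = -830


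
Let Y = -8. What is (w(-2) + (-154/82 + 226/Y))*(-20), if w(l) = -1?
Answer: 25525/41 ≈ 622.56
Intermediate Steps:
(w(-2) + (-154/82 + 226/Y))*(-20) = (-1 + (-154/82 + 226/(-8)))*(-20) = (-1 + (-154*1/82 + 226*(-⅛)))*(-20) = (-1 + (-77/41 - 113/4))*(-20) = (-1 - 4941/164)*(-20) = -5105/164*(-20) = 25525/41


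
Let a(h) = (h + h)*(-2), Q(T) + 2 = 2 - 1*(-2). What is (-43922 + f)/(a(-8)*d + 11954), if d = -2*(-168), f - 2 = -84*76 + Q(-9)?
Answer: -25151/11353 ≈ -2.2154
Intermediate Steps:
Q(T) = 2 (Q(T) = -2 + (2 - 1*(-2)) = -2 + (2 + 2) = -2 + 4 = 2)
f = -6380 (f = 2 + (-84*76 + 2) = 2 + (-6384 + 2) = 2 - 6382 = -6380)
d = 336
a(h) = -4*h (a(h) = (2*h)*(-2) = -4*h)
(-43922 + f)/(a(-8)*d + 11954) = (-43922 - 6380)/(-4*(-8)*336 + 11954) = -50302/(32*336 + 11954) = -50302/(10752 + 11954) = -50302/22706 = -50302*1/22706 = -25151/11353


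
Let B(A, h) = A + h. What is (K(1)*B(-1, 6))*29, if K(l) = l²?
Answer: 145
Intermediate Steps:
(K(1)*B(-1, 6))*29 = (1²*(-1 + 6))*29 = (1*5)*29 = 5*29 = 145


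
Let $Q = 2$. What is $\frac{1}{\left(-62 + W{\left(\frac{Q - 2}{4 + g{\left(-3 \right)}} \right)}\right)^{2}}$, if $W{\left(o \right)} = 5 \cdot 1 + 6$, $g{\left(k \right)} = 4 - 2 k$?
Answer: $\frac{1}{2601} \approx 0.00038447$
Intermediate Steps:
$g{\left(k \right)} = 4 - 2 k$
$W{\left(o \right)} = 11$ ($W{\left(o \right)} = 5 + 6 = 11$)
$\frac{1}{\left(-62 + W{\left(\frac{Q - 2}{4 + g{\left(-3 \right)}} \right)}\right)^{2}} = \frac{1}{\left(-62 + 11\right)^{2}} = \frac{1}{\left(-51\right)^{2}} = \frac{1}{2601}$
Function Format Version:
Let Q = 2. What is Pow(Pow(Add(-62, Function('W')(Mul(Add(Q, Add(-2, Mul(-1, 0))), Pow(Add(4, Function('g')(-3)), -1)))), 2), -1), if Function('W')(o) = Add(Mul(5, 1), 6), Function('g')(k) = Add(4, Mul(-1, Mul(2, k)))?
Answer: Rational(1, 2601) ≈ 0.00038447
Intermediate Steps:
Function('g')(k) = Add(4, Mul(-2, k))
Function('W')(o) = 11 (Function('W')(o) = Add(5, 6) = 11)
Pow(Pow(Add(-62, Function('W')(Mul(Add(Q, Add(-2, Mul(-1, 0))), Pow(Add(4, Function('g')(-3)), -1)))), 2), -1) = Pow(Pow(Add(-62, 11), 2), -1) = Pow(Pow(-51, 2), -1) = Pow(2601, -1) = Rational(1, 2601)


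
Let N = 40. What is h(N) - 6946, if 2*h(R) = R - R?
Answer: -6946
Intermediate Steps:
h(R) = 0 (h(R) = (R - R)/2 = (½)*0 = 0)
h(N) - 6946 = 0 - 6946 = -6946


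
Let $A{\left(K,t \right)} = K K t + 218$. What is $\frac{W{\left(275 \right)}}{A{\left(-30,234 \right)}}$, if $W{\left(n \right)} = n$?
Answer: $\frac{275}{210818} \approx 0.0013044$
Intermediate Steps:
$A{\left(K,t \right)} = 218 + t K^{2}$ ($A{\left(K,t \right)} = K^{2} t + 218 = t K^{2} + 218 = 218 + t K^{2}$)
$\frac{W{\left(275 \right)}}{A{\left(-30,234 \right)}} = \frac{275}{218 + 234 \left(-30\right)^{2}} = \frac{275}{218 + 234 \cdot 900} = \frac{275}{218 + 210600} = \frac{275}{210818}$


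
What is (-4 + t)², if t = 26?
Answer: 484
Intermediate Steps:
(-4 + t)² = (-4 + 26)² = 22² = 484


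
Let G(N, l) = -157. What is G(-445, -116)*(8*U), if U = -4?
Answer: 5024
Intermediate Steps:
G(-445, -116)*(8*U) = -1256*(-4) = -157*(-32) = 5024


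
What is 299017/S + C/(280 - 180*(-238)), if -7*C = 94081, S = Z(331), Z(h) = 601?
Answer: 90198748599/181405840 ≈ 497.22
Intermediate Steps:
S = 601
C = -94081/7 (C = -⅐*94081 = -94081/7 ≈ -13440.)
299017/S + C/(280 - 180*(-238)) = 299017/601 - 94081/(7*(280 - 180*(-238))) = 299017*(1/601) - 94081/(7*(280 + 42840)) = 299017/601 - 94081/7/43120 = 299017/601 - 94081/7*1/43120 = 299017/601 - 94081/301840 = 90198748599/181405840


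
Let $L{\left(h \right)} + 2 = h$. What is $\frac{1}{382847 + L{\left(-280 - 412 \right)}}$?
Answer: $\frac{1}{382153} \approx 2.6168 \cdot 10^{-6}$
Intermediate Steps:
$L{\left(h \right)} = -2 + h$
$\frac{1}{382847 + L{\left(-280 - 412 \right)}} = \frac{1}{382847 - 694} = \frac{1}{382153}$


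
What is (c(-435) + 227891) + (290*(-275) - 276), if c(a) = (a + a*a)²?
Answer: 35641811965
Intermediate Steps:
c(a) = (a + a²)²
(c(-435) + 227891) + (290*(-275) - 276) = ((-435)²*(1 - 435)² + 227891) + (290*(-275) - 276) = (189225*(-434)² + 227891) + (-79750 - 276) = (189225*188356 + 227891) - 80026 = (35641664100 + 227891) - 80026 = 35641891991 - 80026 = 35641811965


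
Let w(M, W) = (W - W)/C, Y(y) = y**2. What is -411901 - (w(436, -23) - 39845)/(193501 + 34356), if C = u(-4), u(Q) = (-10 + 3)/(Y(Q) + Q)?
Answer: -93854486312/227857 ≈ -4.1190e+5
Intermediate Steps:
u(Q) = -7/(Q + Q**2) (u(Q) = (-10 + 3)/(Q**2 + Q) = -7/(Q + Q**2))
C = -7/12 (C = -7/(-4*(1 - 4)) = -7*(-1/4)/(-3) = -7*(-1/4)*(-1/3) = -7/12 ≈ -0.58333)
w(M, W) = 0 (w(M, W) = (W - W)/(-7/12) = 0*(-12/7) = 0)
-411901 - (w(436, -23) - 39845)/(193501 + 34356) = -411901 - (0 - 39845)/(193501 + 34356) = -411901 - (-39845)/227857 = -411901 - 1*(-39845/227857) = -411901 + 39845/227857 = -93854486312/227857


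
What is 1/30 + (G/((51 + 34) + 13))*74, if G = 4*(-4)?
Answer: -17711/1470 ≈ -12.048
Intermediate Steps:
G = -16
1/30 + (G/((51 + 34) + 13))*74 = 1/30 - 16/((51 + 34) + 13)*74 = 1/30 - 16/(85 + 13)*74 = 1/30 - 16/98*74 = 1/30 - 16*1/98*74 = 1/30 - 8/49*74 = 1/30 - 592/49 = -17711/1470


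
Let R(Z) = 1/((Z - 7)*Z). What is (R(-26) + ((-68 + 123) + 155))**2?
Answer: 32465192761/736164 ≈ 44101.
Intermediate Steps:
R(Z) = 1/(Z*(-7 + Z)) (R(Z) = 1/((-7 + Z)*Z) = 1/(Z*(-7 + Z)))
(R(-26) + ((-68 + 123) + 155))**2 = (1/((-26)*(-7 - 26)) + ((-68 + 123) + 155))**2 = (-1/26/(-33) + (55 + 155))**2 = (-1/26*(-1/33) + 210)**2 = (1/858 + 210)**2 = (180181/858)**2 = 32465192761/736164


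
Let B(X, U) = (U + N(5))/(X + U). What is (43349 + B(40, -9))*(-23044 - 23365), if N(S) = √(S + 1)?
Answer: -62364878290/31 - 46409*√6/31 ≈ -2.0118e+9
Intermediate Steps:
N(S) = √(1 + S)
B(X, U) = (U + √6)/(U + X) (B(X, U) = (U + √(1 + 5))/(X + U) = (U + √6)/(U + X))
(43349 + B(40, -9))*(-23044 - 23365) = (43349 + (-9 + √6)/(-9 + 40))*(-23044 - 23365) = (43349 + (-9 + √6)/31)*(-46409) = (43349 + (-9/31 + √6/31))*(-46409) = (1343810/31 + √6/31)*(-46409) = -62364878290/31 - 46409*√6/31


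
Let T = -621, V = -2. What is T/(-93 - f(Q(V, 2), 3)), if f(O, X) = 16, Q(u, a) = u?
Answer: 621/109 ≈ 5.6973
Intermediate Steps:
T/(-93 - f(Q(V, 2), 3)) = -621/(-93 - 1*16) = -621/(-93 - 16) = -621/(-109) = -621*(-1/109) = 621/109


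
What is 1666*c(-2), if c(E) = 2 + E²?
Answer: 9996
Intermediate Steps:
1666*c(-2) = 1666*(2 + (-2)²) = 1666*(2 + 4) = 1666*6 = 9996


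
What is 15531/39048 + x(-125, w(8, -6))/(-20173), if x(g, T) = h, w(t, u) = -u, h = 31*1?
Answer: 104032125/262571768 ≈ 0.39620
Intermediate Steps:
h = 31
x(g, T) = 31
15531/39048 + x(-125, w(8, -6))/(-20173) = 15531/39048 + 31/(-20173) = 15531*(1/39048) + 31*(-1/20173) = 5177/13016 - 31/20173 = 104032125/262571768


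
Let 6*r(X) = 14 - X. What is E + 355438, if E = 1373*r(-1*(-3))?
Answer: 2147731/6 ≈ 3.5796e+5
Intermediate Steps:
r(X) = 7/3 - X/6 (r(X) = (14 - X)/6 = 7/3 - X/6)
E = 15103/6 (E = 1373*(7/3 - (-1)*(-3)/6) = 1373*(7/3 - ⅙*3) = 1373*(7/3 - ½) = 1373*(11/6) = 15103/6 ≈ 2517.2)
E + 355438 = 15103/6 + 355438 = 2147731/6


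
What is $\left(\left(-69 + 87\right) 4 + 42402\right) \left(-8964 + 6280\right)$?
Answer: $-114000216$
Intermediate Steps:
$\left(\left(-69 + 87\right) 4 + 42402\right) \left(-8964 + 6280\right) = \left(18 \cdot 4 + 42402\right) \left(-2684\right) = \left(72 + 42402\right) \left(-2684\right) = 42474 \left(-2684\right) = -114000216$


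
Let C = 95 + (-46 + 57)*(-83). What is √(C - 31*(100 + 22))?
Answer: 10*I*√46 ≈ 67.823*I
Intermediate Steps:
C = -818 (C = 95 + 11*(-83) = 95 - 913 = -818)
√(C - 31*(100 + 22)) = √(-818 - 31*(100 + 22)) = √(-818 - 31*122) = √(-818 - 3782) = √(-4600) = 10*I*√46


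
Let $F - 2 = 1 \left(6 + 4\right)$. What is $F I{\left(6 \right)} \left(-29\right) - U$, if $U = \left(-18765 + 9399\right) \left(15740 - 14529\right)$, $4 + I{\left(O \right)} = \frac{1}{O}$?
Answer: $11343560$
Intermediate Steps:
$F = 12$ ($F = 2 + 1 \left(6 + 4\right) = 2 + 1 \cdot 10 = 2 + 10 = 12$)
$I{\left(O \right)} = -4 + \frac{1}{O}$
$U = -11342226$ ($U = \left(-9366\right) 1211 = -11342226$)
$F I{\left(6 \right)} \left(-29\right) - U = 12 \left(-4 + \frac{1}{6}\right) \left(-29\right) - -11342226 = 12 \left(-4 + \frac{1}{6}\right) \left(-29\right) + 11342226 = 12 \left(- \frac{23}{6}\right) \left(-29\right) + 11342226 = \left(-46\right) \left(-29\right) + 11342226 = 1334 + 11342226 = 11343560$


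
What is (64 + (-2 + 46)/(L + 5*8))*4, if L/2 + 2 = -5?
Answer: 3416/13 ≈ 262.77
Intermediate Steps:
L = -14 (L = -4 + 2*(-5) = -4 - 10 = -14)
(64 + (-2 + 46)/(L + 5*8))*4 = (64 + (-2 + 46)/(-14 + 5*8))*4 = (64 + 44/(-14 + 40))*4 = (64 + 44/26)*4 = (64 + 44*(1/26))*4 = (64 + 22/13)*4 = (854/13)*4 = 3416/13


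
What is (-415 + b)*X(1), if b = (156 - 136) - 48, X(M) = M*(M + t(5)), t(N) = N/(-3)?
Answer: 886/3 ≈ 295.33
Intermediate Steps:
t(N) = -N/3 (t(N) = N*(-1/3) = -N/3)
X(M) = M*(-5/3 + M) (X(M) = M*(M - 1/3*5) = M*(M - 5/3) = M*(-5/3 + M))
b = -28 (b = 20 - 48 = -28)
(-415 + b)*X(1) = (-415 - 28)*((1/3)*1*(-5 + 3*1)) = -443*(-5 + 3)/3 = -443*(-2)/3 = -443*(-2/3) = 886/3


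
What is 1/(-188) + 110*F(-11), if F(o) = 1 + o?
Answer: -206801/188 ≈ -1100.0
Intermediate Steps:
1/(-188) + 110*F(-11) = 1/(-188) + 110*(1 - 11) = -1/188 + 110*(-10) = -1/188 - 1100 = -206801/188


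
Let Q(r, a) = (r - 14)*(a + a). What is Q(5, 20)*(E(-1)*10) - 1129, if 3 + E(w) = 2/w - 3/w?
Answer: 6071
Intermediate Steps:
E(w) = -3 - 1/w (E(w) = -3 + (2/w - 3/w) = -3 - 1/w)
Q(r, a) = 2*a*(-14 + r) (Q(r, a) = (-14 + r)*(2*a) = 2*a*(-14 + r))
Q(5, 20)*(E(-1)*10) - 1129 = (2*20*(-14 + 5))*((-3 - 1/(-1))*10) - 1129 = (2*20*(-9))*((-3 - 1*(-1))*10) - 1129 = -360*(-3 + 1)*10 - 1129 = -(-720)*10 - 1129 = -360*(-20) - 1129 = 7200 - 1129 = 6071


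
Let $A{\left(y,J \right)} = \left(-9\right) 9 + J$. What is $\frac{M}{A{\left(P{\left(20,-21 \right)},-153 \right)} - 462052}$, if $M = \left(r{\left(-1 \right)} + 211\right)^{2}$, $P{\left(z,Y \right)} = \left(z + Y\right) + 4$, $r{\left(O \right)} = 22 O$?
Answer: $- \frac{35721}{462286} \approx -0.07727$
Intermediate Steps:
$P{\left(z,Y \right)} = 4 + Y + z$ ($P{\left(z,Y \right)} = \left(Y + z\right) + 4 = 4 + Y + z$)
$A{\left(y,J \right)} = -81 + J$
$M = 35721$ ($M = \left(22 \left(-1\right) + 211\right)^{2} = \left(-22 + 211\right)^{2} = 189^{2} = 35721$)
$\frac{M}{A{\left(P{\left(20,-21 \right)},-153 \right)} - 462052} = \frac{35721}{\left(-81 - 153\right) - 462052} = \frac{35721}{-234 - 462052} = \frac{35721}{-462286} = 35721 \left(- \frac{1}{462286}\right) = - \frac{35721}{462286}$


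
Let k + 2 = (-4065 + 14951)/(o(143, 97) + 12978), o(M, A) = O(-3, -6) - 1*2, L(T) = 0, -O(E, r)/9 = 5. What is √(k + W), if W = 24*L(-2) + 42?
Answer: √6829197306/12931 ≈ 6.3908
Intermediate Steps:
O(E, r) = -45 (O(E, r) = -9*5 = -45)
o(M, A) = -47 (o(M, A) = -45 - 1*2 = -45 - 2 = -47)
k = -14976/12931 (k = -2 + (-4065 + 14951)/(-47 + 12978) = -2 + 10886/12931 = -14976/12931 ≈ -1.1581)
W = 42 (W = 24*0 + 42 = 0 + 42 = 42)
√(k + W) = √(-14976/12931 + 42) = √(528126/12931) = √6829197306/12931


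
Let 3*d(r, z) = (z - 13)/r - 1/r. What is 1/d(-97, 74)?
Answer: -97/20 ≈ -4.8500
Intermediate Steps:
d(r, z) = -1/(3*r) + (-13 + z)/(3*r) (d(r, z) = ((z - 13)/r - 1/r)/3 = ((-13 + z)/r - 1/r)/3 = (-1/r + (-13 + z)/r)/3 = -1/(3*r) + (-13 + z)/(3*r))
1/d(-97, 74) = 1/((⅓)*(-14 + 74)/(-97)) = 1/((⅓)*(-1/97)*60) = 1/(-20/97) = -97/20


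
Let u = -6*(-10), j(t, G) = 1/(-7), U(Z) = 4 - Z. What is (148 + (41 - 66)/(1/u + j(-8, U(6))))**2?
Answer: 336502336/2809 ≈ 1.1979e+5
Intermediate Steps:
j(t, G) = -1/7
u = 60
(148 + (41 - 66)/(1/u + j(-8, U(6))))**2 = (148 + (41 - 66)/(1/60 - 1/7))**2 = (148 - 25/(1/60 - 1/7))**2 = (148 - 25/(-53/420))**2 = (148 - 25*(-420/53))**2 = (148 + 10500/53)**2 = (18344/53)**2 = 336502336/2809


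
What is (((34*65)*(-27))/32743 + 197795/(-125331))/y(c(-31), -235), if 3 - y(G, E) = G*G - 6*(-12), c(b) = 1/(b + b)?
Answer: 53642645037020/1088456507210121 ≈ 0.049283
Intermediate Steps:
c(b) = 1/(2*b)
y(G, E) = -69 - G² (y(G, E) = 3 - (G*G - 6*(-12)) = 3 - (G² + 72) = 3 - (72 + G²) = 3 + (-72 - G²) = -69 - G²)
(((34*65)*(-27))/32743 + 197795/(-125331))/y(c(-31), -235) = (((34*65)*(-27))/32743 + 197795/(-125331))/(-69 - ((½)/(-31))²) = ((2210*(-27))*(1/32743) + 197795*(-1/125331))/(-69 - ((½)*(-1/31))²) = (-59670*1/32743 - 197795/125331)/(-69 - (-1/62)²) = (-59670/32743 - 197795/125331)/(-69 - 1*1/3844) = -13954902455/(4103712933*(-69 - 1/3844)) = -13954902455/(4103712933*(-265237/3844)) = -13954902455/4103712933*(-3844/265237) = 53642645037020/1088456507210121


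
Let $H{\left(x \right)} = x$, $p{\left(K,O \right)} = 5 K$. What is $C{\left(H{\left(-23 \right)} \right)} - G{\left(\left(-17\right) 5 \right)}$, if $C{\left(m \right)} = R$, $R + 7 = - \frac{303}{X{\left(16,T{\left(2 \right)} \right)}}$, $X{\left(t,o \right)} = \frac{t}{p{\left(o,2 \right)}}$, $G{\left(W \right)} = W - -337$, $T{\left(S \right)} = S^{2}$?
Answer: $- \frac{2551}{4} \approx -637.75$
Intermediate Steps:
$G{\left(W \right)} = 337 + W$ ($G{\left(W \right)} = W + 337 = 337 + W$)
$X{\left(t,o \right)} = \frac{t}{5 o}$
$R = - \frac{1543}{4}$ ($R = -7 - \frac{303}{\frac{1}{5} \cdot 16 \frac{1}{2^{2}}} = -7 - \frac{303}{\frac{1}{5} \cdot 16 \cdot \frac{1}{4}} = -7 - \frac{303}{\frac{4}{5}} = -7 - \frac{1515}{4} = - \frac{1543}{4} \approx -385.75$)
$C{\left(m \right)} = - \frac{1543}{4}$
$C{\left(H{\left(-23 \right)} \right)} - G{\left(\left(-17\right) 5 \right)} = - \frac{1543}{4} - \left(337 - 85\right) = - \frac{1543}{4} - 252 = - \frac{2551}{4}$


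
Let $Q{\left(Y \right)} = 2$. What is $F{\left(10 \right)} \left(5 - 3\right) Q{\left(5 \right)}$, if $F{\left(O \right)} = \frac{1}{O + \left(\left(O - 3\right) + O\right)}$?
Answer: $\frac{4}{27} \approx 0.14815$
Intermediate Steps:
$F{\left(O \right)} = \frac{1}{-3 + 3 O}$ ($F{\left(O \right)} = \frac{1}{O + \left(\left(-3 + O\right) + O\right)} = \frac{1}{O + \left(-3 + 2 O\right)} = \frac{1}{-3 + 3 O}$)
$F{\left(10 \right)} \left(5 - 3\right) Q{\left(5 \right)} = \frac{1}{3 \left(-1 + 10\right)} \left(5 - 3\right) 2 = \frac{1}{3 \cdot 9} \cdot 2 \cdot 2 = \frac{1}{3} \cdot \frac{1}{9} \cdot 4 = \frac{1}{27} \cdot 4 = \frac{4}{27}$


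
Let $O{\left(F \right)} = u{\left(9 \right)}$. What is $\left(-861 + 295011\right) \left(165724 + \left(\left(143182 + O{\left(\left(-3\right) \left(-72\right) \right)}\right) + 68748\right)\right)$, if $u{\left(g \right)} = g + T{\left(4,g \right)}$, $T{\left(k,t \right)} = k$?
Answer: $111090748050$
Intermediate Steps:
$u{\left(g \right)} = 4 + g$ ($u{\left(g \right)} = g + 4 = 4 + g$)
$O{\left(F \right)} = 13$ ($O{\left(F \right)} = 4 + 9 = 13$)
$\left(-861 + 295011\right) \left(165724 + \left(\left(143182 + O{\left(\left(-3\right) \left(-72\right) \right)}\right) + 68748\right)\right) = \left(-861 + 295011\right) \left(165724 + \left(\left(143182 + 13\right) + 68748\right)\right) = 294150 \left(165724 + \left(143195 + 68748\right)\right) = 294150 \left(165724 + 211943\right) = 294150 \cdot 377667 = 111090748050$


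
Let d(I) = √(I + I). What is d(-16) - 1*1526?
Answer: -1526 + 4*I*√2 ≈ -1526.0 + 5.6569*I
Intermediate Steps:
d(I) = √2*√I (d(I) = √(2*I) = √2*√I)
d(-16) - 1*1526 = √2*√(-16) - 1*1526 = √2*(4*I) - 1526 = 4*I*√2 - 1526 = -1526 + 4*I*√2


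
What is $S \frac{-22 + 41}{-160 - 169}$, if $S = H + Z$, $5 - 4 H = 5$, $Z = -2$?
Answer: $\frac{38}{329} \approx 0.1155$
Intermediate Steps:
$H = 0$ ($H = \frac{5}{4} - \frac{5}{4} = 0$)
$S = -2$ ($S = 0 - 2 = -2$)
$S \frac{-22 + 41}{-160 - 169} = - 2 \frac{-22 + 41}{-160 - 169} = - 2 \frac{19}{-329} = - 2 \cdot 19 \left(- \frac{1}{329}\right) = \left(-2\right) \left(- \frac{19}{329}\right) = \frac{38}{329}$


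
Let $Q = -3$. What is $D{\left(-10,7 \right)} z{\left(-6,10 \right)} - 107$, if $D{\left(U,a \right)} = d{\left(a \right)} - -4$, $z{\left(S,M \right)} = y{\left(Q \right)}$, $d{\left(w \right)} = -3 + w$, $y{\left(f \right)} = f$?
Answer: $-131$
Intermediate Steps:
$z{\left(S,M \right)} = -3$
$D{\left(U,a \right)} = 1 + a$ ($D{\left(U,a \right)} = \left(-3 + a\right) - -4 = \left(-3 + a\right) + 4 = 1 + a$)
$D{\left(-10,7 \right)} z{\left(-6,10 \right)} - 107 = \left(1 + 7\right) \left(-3\right) - 107 = 8 \left(-3\right) - 107 = -24 - 107 = -131$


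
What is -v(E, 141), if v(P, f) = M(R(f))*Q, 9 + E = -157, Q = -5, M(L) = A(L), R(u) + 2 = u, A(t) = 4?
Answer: 20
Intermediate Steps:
R(u) = -2 + u
M(L) = 4
E = -166 (E = -9 - 157 = -166)
v(P, f) = -20 (v(P, f) = 4*(-5) = -20)
-v(E, 141) = -1*(-20) = 20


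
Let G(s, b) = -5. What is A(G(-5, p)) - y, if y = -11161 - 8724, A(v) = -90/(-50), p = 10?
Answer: 99434/5 ≈ 19887.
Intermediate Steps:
A(v) = 9/5 (A(v) = -90*(-1/50) = 9/5)
y = -19885
A(G(-5, p)) - y = 9/5 - 1*(-19885) = 9/5 + 19885 = 99434/5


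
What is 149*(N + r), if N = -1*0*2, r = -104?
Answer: -15496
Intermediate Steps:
N = 0 (N = 0*2 = 0)
149*(N + r) = 149*(0 - 104) = 149*(-104) = -15496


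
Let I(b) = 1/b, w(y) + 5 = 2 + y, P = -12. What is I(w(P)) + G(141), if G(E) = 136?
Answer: 2039/15 ≈ 135.93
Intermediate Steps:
w(y) = -3 + y (w(y) = -5 + (2 + y) = -3 + y)
I(w(P)) + G(141) = 1/(-3 - 12) + 136 = 1/(-15) + 136 = -1/15 + 136 = 2039/15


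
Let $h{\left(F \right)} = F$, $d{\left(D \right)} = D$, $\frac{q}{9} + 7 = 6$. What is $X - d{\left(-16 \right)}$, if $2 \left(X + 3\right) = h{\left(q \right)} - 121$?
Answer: $-52$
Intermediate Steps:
$q = -9$ ($q = -63 + 9 \cdot 6 = -63 + 54 = -9$)
$X = -68$ ($X = -3 + \frac{-9 - 121}{2} = -3 + \frac{1}{2} \left(-130\right) = -3 - 65 = -68$)
$X - d{\left(-16 \right)} = -68 - -16 = -68 + 16 = -52$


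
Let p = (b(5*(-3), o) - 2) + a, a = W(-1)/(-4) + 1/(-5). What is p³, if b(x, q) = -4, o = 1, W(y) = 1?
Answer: -2146689/8000 ≈ -268.34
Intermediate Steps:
a = -9/20 (a = 1/(-4) + 1/(-5) = 1*(-¼) + 1*(-⅕) = -¼ - ⅕ = -9/20 ≈ -0.45000)
p = -129/20 (p = (-4 - 2) - 9/20 = -6 - 9/20 = -129/20 ≈ -6.4500)
p³ = (-129/20)³ = -2146689/8000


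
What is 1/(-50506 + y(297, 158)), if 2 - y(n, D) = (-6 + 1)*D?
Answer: -1/49714 ≈ -2.0115e-5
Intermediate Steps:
y(n, D) = 2 + 5*D (y(n, D) = 2 - (-6 + 1)*D = 2 - (-5)*D = 2 + 5*D)
1/(-50506 + y(297, 158)) = 1/(-50506 + (2 + 5*158)) = 1/(-50506 + (2 + 790)) = 1/(-50506 + 792) = 1/(-49714) = -1/49714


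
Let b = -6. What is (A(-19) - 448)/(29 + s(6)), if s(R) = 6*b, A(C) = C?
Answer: 467/7 ≈ 66.714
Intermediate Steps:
s(R) = -36 (s(R) = 6*(-6) = -36)
(A(-19) - 448)/(29 + s(6)) = (-19 - 448)/(29 - 36) = -467/(-7) = -467*(-⅐) = 467/7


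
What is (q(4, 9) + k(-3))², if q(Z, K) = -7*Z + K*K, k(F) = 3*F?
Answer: 1936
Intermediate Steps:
q(Z, K) = K² - 7*Z (q(Z, K) = -7*Z + K² = K² - 7*Z)
(q(4, 9) + k(-3))² = ((9² - 7*4) + 3*(-3))² = ((81 - 28) - 9)² = (53 - 9)² = 44² = 1936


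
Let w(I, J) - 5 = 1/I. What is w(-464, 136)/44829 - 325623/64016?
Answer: -8819041088/1733821347 ≈ -5.0865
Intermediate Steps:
w(I, J) = 5 + 1/I
w(-464, 136)/44829 - 325623/64016 = (5 + 1/(-464))/44829 - 325623/64016 = (5 - 1/464)*(1/44829) - 325623*1/64016 = (2319/464)*(1/44829) - 325623/64016 = 773/6933552 - 325623/64016 = -8819041088/1733821347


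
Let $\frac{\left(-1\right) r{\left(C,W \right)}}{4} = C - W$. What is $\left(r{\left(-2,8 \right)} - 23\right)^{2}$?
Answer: $289$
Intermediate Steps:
$r{\left(C,W \right)} = - 4 C + 4 W$ ($r{\left(C,W \right)} = - 4 \left(C - W\right) = - 4 C + 4 W$)
$\left(r{\left(-2,8 \right)} - 23\right)^{2} = \left(\left(\left(-4\right) \left(-2\right) + 4 \cdot 8\right) - 23\right)^{2} = \left(\left(8 + 32\right) - 23\right)^{2} = \left(40 - 23\right)^{2} = 17^{2} = 289$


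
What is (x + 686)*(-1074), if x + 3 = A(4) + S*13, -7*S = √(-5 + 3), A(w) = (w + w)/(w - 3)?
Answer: -742134 + 13962*I*√2/7 ≈ -7.4213e+5 + 2820.8*I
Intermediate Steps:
A(w) = 2*w/(-3 + w) (A(w) = (2*w)/(-3 + w) = 2*w/(-3 + w))
S = -I*√2/7 (S = -√(-5 + 3)/7 = -I*√2/7 ≈ -0.20203*I)
x = 5 - 13*I*√2/7 (x = -3 + (2*4/(-3 + 4) - I*√2/7*13) = -3 + (2*4/1 - 13*I*√2/7) = -3 + (2*4*1 - 13*I*√2/7) = -3 + (8 - 13*I*√2/7) = 5 - 13*I*√2/7 ≈ 5.0 - 2.6264*I)
(x + 686)*(-1074) = ((5 - 13*I*√2/7) + 686)*(-1074) = (691 - 13*I*√2/7)*(-1074) = -742134 + 13962*I*√2/7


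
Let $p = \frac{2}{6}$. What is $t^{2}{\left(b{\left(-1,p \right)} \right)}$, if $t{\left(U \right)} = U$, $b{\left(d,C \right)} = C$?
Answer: $\frac{1}{9} \approx 0.11111$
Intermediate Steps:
$p = \frac{1}{3}$ ($p = 2 \cdot \frac{1}{6} = \frac{1}{3} \approx 0.33333$)
$t^{2}{\left(b{\left(-1,p \right)} \right)} = \left(\frac{1}{3}\right)^{2} = \frac{1}{9}$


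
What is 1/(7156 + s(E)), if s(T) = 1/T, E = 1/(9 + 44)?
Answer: 1/7209 ≈ 0.00013872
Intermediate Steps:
E = 1/53 ≈ 0.018868
1/(7156 + s(E)) = 1/(7156 + 1/(1/53)) = 1/(7156 + 53) = 1/7209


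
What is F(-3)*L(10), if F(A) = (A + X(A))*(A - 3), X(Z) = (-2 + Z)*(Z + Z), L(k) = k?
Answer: -1620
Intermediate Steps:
X(Z) = 2*Z*(-2 + Z) (X(Z) = (-2 + Z)*(2*Z) = 2*Z*(-2 + Z))
F(A) = (-3 + A)*(A + 2*A*(-2 + A)) (F(A) = (A + 2*A*(-2 + A))*(A - 3) = (A + 2*A*(-2 + A))*(-3 + A) = (-3 + A)*(A + 2*A*(-2 + A)))
F(-3)*L(10) = -3*(9 - 9*(-3) + 2*(-3)²)*10 = -3*(9 + 27 + 2*9)*10 = -3*(9 + 27 + 18)*10 = -3*54*10 = -162*10 = -1620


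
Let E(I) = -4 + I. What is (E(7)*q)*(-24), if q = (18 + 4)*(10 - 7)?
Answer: -4752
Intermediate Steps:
q = 66 (q = 22*3 = 66)
(E(7)*q)*(-24) = ((-4 + 7)*66)*(-24) = (3*66)*(-24) = 198*(-24) = -4752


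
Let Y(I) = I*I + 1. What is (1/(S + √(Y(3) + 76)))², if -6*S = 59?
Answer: 36/(59 - 6*√86)² ≈ 3.1920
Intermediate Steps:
Y(I) = 1 + I² (Y(I) = I² + 1 = 1 + I²)
S = -59/6 (S = -⅙*59 = -59/6 ≈ -9.8333)
(1/(S + √(Y(3) + 76)))² = (1/(-59/6 + √((1 + 3²) + 76)))² = (1/(-59/6 + √((1 + 9) + 76)))² = (1/(-59/6 + √(10 + 76)))² = (1/(-59/6 + √86))² = (-59/6 + √86)⁻²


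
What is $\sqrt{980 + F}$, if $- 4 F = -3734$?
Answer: $\frac{\sqrt{7654}}{2} \approx 43.744$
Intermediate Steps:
$F = \frac{1867}{2}$ ($F = \left(- \frac{1}{4}\right) \left(-3734\right) = \frac{1867}{2} \approx 933.5$)
$\sqrt{980 + F} = \sqrt{980 + \frac{1867}{2}} = \sqrt{\frac{3827}{2}} = \frac{\sqrt{7654}}{2}$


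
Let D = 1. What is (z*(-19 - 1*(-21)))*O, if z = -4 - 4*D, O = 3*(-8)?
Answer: 384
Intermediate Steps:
O = -24
z = -8 (z = -4 - 4*1 = -4 - 4 = -8)
(z*(-19 - 1*(-21)))*O = -8*(-19 - 1*(-21))*(-24) = -8*(-19 + 21)*(-24) = -8*2*(-24) = -16*(-24) = 384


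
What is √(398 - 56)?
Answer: 3*√38 ≈ 18.493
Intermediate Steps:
√(398 - 56) = √342 = 3*√38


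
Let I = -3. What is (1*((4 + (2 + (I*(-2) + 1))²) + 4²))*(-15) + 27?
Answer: -1488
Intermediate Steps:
(1*((4 + (2 + (I*(-2) + 1))²) + 4²))*(-15) + 27 = (1*((4 + (2 + (-3*(-2) + 1))²) + 4²))*(-15) + 27 = (1*((4 + (2 + (6 + 1))²) + 16))*(-15) + 27 = (1*((4 + (2 + 7)²) + 16))*(-15) + 27 = (1*((4 + 9²) + 16))*(-15) + 27 = (1*((4 + 81) + 16))*(-15) + 27 = (1*(85 + 16))*(-15) + 27 = (1*101)*(-15) + 27 = 101*(-15) + 27 = -1515 + 27 = -1488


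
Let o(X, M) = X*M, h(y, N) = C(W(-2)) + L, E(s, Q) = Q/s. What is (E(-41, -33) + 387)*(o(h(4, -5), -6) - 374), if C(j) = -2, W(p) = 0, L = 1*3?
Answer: -6042000/41 ≈ -1.4737e+5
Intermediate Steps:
L = 3
h(y, N) = 1 (h(y, N) = -2 + 3 = 1)
o(X, M) = M*X
(E(-41, -33) + 387)*(o(h(4, -5), -6) - 374) = (-33/(-41) + 387)*(-6*1 - 374) = (-33*(-1/41) + 387)*(-6 - 374) = (33/41 + 387)*(-380) = (15900/41)*(-380) = -6042000/41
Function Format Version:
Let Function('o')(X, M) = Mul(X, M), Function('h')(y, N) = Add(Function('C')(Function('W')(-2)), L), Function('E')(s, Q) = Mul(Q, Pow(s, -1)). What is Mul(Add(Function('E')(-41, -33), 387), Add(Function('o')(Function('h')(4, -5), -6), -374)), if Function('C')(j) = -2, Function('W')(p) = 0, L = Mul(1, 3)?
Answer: Rational(-6042000, 41) ≈ -1.4737e+5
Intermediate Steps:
L = 3
Function('h')(y, N) = 1 (Function('h')(y, N) = Add(-2, 3) = 1)
Function('o')(X, M) = Mul(M, X)
Mul(Add(Function('E')(-41, -33), 387), Add(Function('o')(Function('h')(4, -5), -6), -374)) = Mul(Add(Mul(-33, Pow(-41, -1)), 387), Add(Mul(-6, 1), -374)) = Mul(Add(Mul(-33, Rational(-1, 41)), 387), Add(-6, -374)) = Mul(Add(Rational(33, 41), 387), -380) = Mul(Rational(15900, 41), -380) = Rational(-6042000, 41)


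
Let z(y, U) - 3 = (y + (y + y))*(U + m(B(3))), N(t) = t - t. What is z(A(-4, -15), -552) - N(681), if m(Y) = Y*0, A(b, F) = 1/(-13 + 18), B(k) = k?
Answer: -1641/5 ≈ -328.20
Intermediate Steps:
N(t) = 0
A(b, F) = ⅕ (A(b, F) = 1/5 = ⅕)
m(Y) = 0
z(y, U) = 3 + 3*U*y (z(y, U) = 3 + (y + (y + y))*(U + 0) = 3 + (y + 2*y)*U = 3 + (3*y)*U = 3 + 3*U*y)
z(A(-4, -15), -552) - N(681) = (3 + 3*(-552)*(⅕)) - 1*0 = (3 - 1656/5) + 0 = -1641/5 + 0 = -1641/5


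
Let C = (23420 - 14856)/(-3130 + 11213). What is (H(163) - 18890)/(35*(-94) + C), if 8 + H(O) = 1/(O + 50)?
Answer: 32536281659/5662499778 ≈ 5.7459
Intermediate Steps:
H(O) = -8 + 1/(50 + O) (H(O) = -8 + 1/(O + 50) = -8 + 1/(50 + O))
C = 8564/8083 ≈ 1.0595
(H(163) - 18890)/(35*(-94) + C) = ((-399 - 8*163)/(50 + 163) - 18890)/(35*(-94) + 8564/8083) = ((-399 - 1304)/213 - 18890)/(-3290 + 8564/8083) = ((1/213)*(-1703) - 18890)/(-26584506/8083) = (-1703/213 - 18890)*(-8083/26584506) = -4025273/213*(-8083/26584506) = 32536281659/5662499778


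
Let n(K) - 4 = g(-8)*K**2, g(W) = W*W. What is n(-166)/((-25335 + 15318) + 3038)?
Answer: -1763588/6979 ≈ -252.70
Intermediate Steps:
g(W) = W**2
n(K) = 4 + 64*K**2 (n(K) = 4 + (-8)**2*K**2 = 4 + 64*K**2)
n(-166)/((-25335 + 15318) + 3038) = (4 + 64*(-166)**2)/((-25335 + 15318) + 3038) = (4 + 64*27556)/(-10017 + 3038) = (4 + 1763584)/(-6979) = 1763588*(-1/6979) = -1763588/6979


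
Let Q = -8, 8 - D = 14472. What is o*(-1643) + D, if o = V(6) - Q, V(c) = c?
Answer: -37466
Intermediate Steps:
D = -14464 (D = 8 - 1*14472 = 8 - 14472 = -14464)
o = 14 (o = 6 - 1*(-8) = 6 + 8 = 14)
o*(-1643) + D = 14*(-1643) - 14464 = -23002 - 14464 = -37466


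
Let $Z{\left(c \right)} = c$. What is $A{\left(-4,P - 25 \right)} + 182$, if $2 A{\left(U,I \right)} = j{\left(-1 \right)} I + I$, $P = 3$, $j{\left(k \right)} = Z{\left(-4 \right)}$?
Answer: $215$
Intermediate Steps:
$j{\left(k \right)} = -4$
$A{\left(U,I \right)} = - \frac{3 I}{2}$ ($A{\left(U,I \right)} = \frac{- 4 I + I}{2} = \frac{\left(-3\right) I}{2} = - \frac{3 I}{2}$)
$A{\left(-4,P - 25 \right)} + 182 = - \frac{3 \left(3 - 25\right)}{2} + 182 = \left(- \frac{3}{2}\right) \left(-22\right) + 182 = 33 + 182 = 215$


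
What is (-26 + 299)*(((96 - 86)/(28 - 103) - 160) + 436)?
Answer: 376558/5 ≈ 75312.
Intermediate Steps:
(-26 + 299)*(((96 - 86)/(28 - 103) - 160) + 436) = 273*((10/(-75) - 160) + 436) = 273*((10*(-1/75) - 160) + 436) = 273*((-2/15 - 160) + 436) = 273*(-2402/15 + 436) = 273*(4138/15) = 376558/5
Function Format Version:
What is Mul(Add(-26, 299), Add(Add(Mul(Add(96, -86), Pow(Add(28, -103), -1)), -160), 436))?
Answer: Rational(376558, 5) ≈ 75312.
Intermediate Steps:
Mul(Add(-26, 299), Add(Add(Mul(Add(96, -86), Pow(Add(28, -103), -1)), -160), 436)) = Mul(273, Add(Add(Mul(10, Pow(-75, -1)), -160), 436)) = Mul(273, Add(Add(Mul(10, Rational(-1, 75)), -160), 436)) = Mul(273, Add(Add(Rational(-2, 15), -160), 436)) = Mul(273, Add(Rational(-2402, 15), 436)) = Mul(273, Rational(4138, 15)) = Rational(376558, 5)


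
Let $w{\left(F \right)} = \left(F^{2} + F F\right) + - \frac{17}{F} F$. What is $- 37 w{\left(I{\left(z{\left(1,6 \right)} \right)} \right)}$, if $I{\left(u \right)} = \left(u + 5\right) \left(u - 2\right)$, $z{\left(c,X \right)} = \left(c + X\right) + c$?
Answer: $-449587$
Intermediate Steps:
$z{\left(c,X \right)} = X + 2 c$ ($z{\left(c,X \right)} = \left(X + c\right) + c = X + 2 c$)
$I{\left(u \right)} = \left(-2 + u\right) \left(5 + u\right)$ ($I{\left(u \right)} = \left(5 + u\right) \left(-2 + u\right) = \left(-2 + u\right) \left(5 + u\right)$)
$w{\left(F \right)} = -17 + 2 F^{2}$ ($w{\left(F \right)} = \left(F^{2} + F^{2}\right) - 17 = 2 F^{2} - 17 = -17 + 2 F^{2}$)
$- 37 w{\left(I{\left(z{\left(1,6 \right)} \right)} \right)} = - 37 \left(-17 + 2 \left(-10 + \left(6 + 2 \cdot 1\right)^{2} + 3 \left(6 + 2 \cdot 1\right)\right)^{2}\right) = - 37 \left(-17 + 2 \left(-10 + \left(6 + 2\right)^{2} + 3 \left(6 + 2\right)\right)^{2}\right) = - 37 \left(-17 + 2 \left(-10 + 8^{2} + 3 \cdot 8\right)^{2}\right) = - 37 \left(-17 + 2 \left(-10 + 64 + 24\right)^{2}\right) = - 37 \left(-17 + 2 \cdot 78^{2}\right) = - 37 \left(-17 + 2 \cdot 6084\right) = - 37 \left(-17 + 12168\right) = \left(-37\right) 12151 = -449587$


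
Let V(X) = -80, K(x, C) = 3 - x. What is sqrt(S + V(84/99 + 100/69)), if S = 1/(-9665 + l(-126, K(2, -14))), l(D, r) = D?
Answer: I*sqrt(7669104271)/9791 ≈ 8.9443*I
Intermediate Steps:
S = -1/9791 (S = 1/(-9665 - 126) = 1/(-9791) = -1/9791 ≈ -0.00010213)
sqrt(S + V(84/99 + 100/69)) = sqrt(-1/9791 - 80) = sqrt(-783281/9791) = I*sqrt(7669104271)/9791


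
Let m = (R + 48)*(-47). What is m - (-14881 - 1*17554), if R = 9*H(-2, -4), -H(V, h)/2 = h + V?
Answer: 25103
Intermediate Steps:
H(V, h) = -2*V - 2*h (H(V, h) = -2*(h + V) = -2*(V + h) = -2*V - 2*h)
R = 108 (R = 9*(-2*(-2) - 2*(-4)) = 9*(4 + 8) = 9*12 = 108)
m = -7332 (m = (108 + 48)*(-47) = 156*(-47) = -7332)
m - (-14881 - 1*17554) = -7332 - (-14881 - 1*17554) = -7332 - (-14881 - 17554) = -7332 - 1*(-32435) = -7332 + 32435 = 25103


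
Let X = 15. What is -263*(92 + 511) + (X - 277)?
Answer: -158851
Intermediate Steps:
-263*(92 + 511) + (X - 277) = -263*(92 + 511) + (15 - 277) = -263*603 - 262 = -158589 - 262 = -158851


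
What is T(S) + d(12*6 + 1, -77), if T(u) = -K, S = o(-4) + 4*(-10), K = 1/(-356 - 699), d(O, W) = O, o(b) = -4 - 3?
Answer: 77016/1055 ≈ 73.001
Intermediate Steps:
o(b) = -7
K = -1/1055 (K = 1/(-1055) = -1/1055 ≈ -0.00094787)
S = -47 (S = -7 + 4*(-10) = -7 - 40 = -47)
T(u) = 1/1055 (T(u) = -1*(-1/1055) = 1/1055)
T(S) + d(12*6 + 1, -77) = 1/1055 + (12*6 + 1) = 1/1055 + (72 + 1) = 1/1055 + 73 = 77016/1055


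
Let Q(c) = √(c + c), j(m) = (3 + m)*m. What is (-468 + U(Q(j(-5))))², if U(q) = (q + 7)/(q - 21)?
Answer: 38885883705/177241 + 22085840*√5/177241 ≈ 2.1967e+5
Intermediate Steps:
j(m) = m*(3 + m)
Q(c) = √2*√c (Q(c) = √(2*c) = √2*√c)
U(q) = (7 + q)/(-21 + q)
(-468 + U(Q(j(-5))))² = (-468 + (7 + √2*√(-5*(3 - 5)))/(-21 + √2*√(-5*(3 - 5))))² = (-468 + (7 + √2*√(-5*(-2)))/(-21 + √2*√(-5*(-2))))² = (-468 + (7 + √2*√10)/(-21 + √2*√10))² = (-468 + (7 + 2*√5)/(-21 + 2*√5))²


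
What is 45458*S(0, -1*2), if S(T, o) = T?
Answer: 0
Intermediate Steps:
45458*S(0, -1*2) = 45458*0 = 0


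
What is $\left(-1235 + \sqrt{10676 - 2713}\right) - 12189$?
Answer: $-13424 + \sqrt{7963} \approx -13335.0$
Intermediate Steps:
$\left(-1235 + \sqrt{10676 - 2713}\right) - 12189 = \left(-1235 + \sqrt{7963}\right) - 12189 = -13424 + \sqrt{7963}$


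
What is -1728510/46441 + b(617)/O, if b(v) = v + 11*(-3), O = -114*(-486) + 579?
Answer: -96740053786/2599906503 ≈ -37.209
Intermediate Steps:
O = 55983 (O = 55404 + 579 = 55983)
b(v) = -33 + v (b(v) = v - 33 = -33 + v)
-1728510/46441 + b(617)/O = -1728510/46441 + (-33 + 617)/55983 = -1728510*1/46441 + 584*(1/55983) = -1728510/46441 + 584/55983 = -96740053786/2599906503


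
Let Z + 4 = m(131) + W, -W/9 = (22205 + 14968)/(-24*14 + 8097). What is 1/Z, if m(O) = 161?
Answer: 2587/294640 ≈ 0.0087802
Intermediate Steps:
W = -111519/2587 (W = -9*(22205 + 14968)/(-24*14 + 8097) = -334557/(-336 + 8097) = -334557/7761 = -9*12391/2587 = -111519/2587 ≈ -43.107)
Z = 294640/2587 (Z = -4 + (161 - 111519/2587) = -4 + 304988/2587 = 294640/2587 ≈ 113.89)
1/Z = 1/(294640/2587) = 2587/294640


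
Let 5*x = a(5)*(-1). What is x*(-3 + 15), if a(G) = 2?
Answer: -24/5 ≈ -4.8000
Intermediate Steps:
x = -2/5 (x = (2*(-1))/5 = (1/5)*(-2) = -2/5 ≈ -0.40000)
x*(-3 + 15) = -2*(-3 + 15)/5 = -2/5*12 = -24/5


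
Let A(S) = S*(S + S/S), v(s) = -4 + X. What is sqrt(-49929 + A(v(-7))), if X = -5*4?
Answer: I*sqrt(49377) ≈ 222.21*I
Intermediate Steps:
X = -20
v(s) = -24 (v(s) = -4 - 20 = -24)
A(S) = S*(1 + S) (A(S) = S*(S + 1) = S*(1 + S))
sqrt(-49929 + A(v(-7))) = sqrt(-49929 - 24*(1 - 24)) = sqrt(-49929 - 24*(-23)) = sqrt(-49929 + 552) = sqrt(-49377) = I*sqrt(49377)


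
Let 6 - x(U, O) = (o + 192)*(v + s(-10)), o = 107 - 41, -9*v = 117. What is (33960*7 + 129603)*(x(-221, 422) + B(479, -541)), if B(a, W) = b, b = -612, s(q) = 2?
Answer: 819864936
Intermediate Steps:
v = -13 (v = -⅑*117 = -13)
o = 66
B(a, W) = -612
x(U, O) = 2844 (x(U, O) = 6 - (66 + 192)*(-13 + 2) = 6 - 258*(-11) = 6 - 1*(-2838) = 6 + 2838 = 2844)
(33960*7 + 129603)*(x(-221, 422) + B(479, -541)) = (33960*7 + 129603)*(2844 - 612) = (237720 + 129603)*2232 = 367323*2232 = 819864936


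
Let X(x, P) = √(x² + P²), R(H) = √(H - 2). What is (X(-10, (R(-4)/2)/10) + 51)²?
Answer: (1020 + √39994)²/400 ≈ 3720.9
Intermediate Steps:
R(H) = √(-2 + H)
X(x, P) = √(P² + x²)
(X(-10, (R(-4)/2)/10) + 51)² = (√(((√(-2 - 4)/2)/10)² + (-10)²) + 51)² = (√(((√(-6)*(½))*(⅒))² + 100) + 51)² = (√((((I*√6)*(½))*(⅒))² + 100) + 51)² = (√(((I*√6/2)*(⅒))² + 100) + 51)² = (√((I*√6/20)² + 100) + 51)² = (√(-3/200 + 100) + 51)² = (√(19997/200) + 51)² = (√39994/20 + 51)² = (51 + √39994/20)²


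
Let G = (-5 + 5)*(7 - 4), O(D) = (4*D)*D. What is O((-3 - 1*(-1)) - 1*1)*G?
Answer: 0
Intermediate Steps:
O(D) = 4*D²
G = 0 (G = 0*3 = 0)
O((-3 - 1*(-1)) - 1*1)*G = (4*((-3 - 1*(-1)) - 1*1)²)*0 = (4*((-3 + 1) - 1)²)*0 = (4*(-2 - 1)²)*0 = (4*(-3)²)*0 = (4*9)*0 = 36*0 = 0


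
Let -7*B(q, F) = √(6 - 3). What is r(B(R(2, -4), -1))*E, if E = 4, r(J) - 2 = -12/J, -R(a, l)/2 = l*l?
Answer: 8 + 112*√3 ≈ 201.99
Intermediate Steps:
R(a, l) = -2*l² (R(a, l) = -2*l*l = -2*l²)
B(q, F) = -√3/7 (B(q, F) = -√(6 - 3)/7 = -√3/7)
r(J) = 2 - 12/J
r(B(R(2, -4), -1))*E = (2 - 12*(-7*√3/3))*4 = (2 - (-28)*√3)*4 = (2 + 28*√3)*4 = 8 + 112*√3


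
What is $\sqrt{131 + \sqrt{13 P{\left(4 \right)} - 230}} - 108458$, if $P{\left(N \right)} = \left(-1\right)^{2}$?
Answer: $-108458 + \sqrt{131 + i \sqrt{217}} \approx -1.0845 \cdot 10^{5} + 0.64251 i$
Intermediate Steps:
$P{\left(N \right)} = 1$
$\sqrt{131 + \sqrt{13 P{\left(4 \right)} - 230}} - 108458 = \sqrt{131 + \sqrt{13 \cdot 1 - 230}} - 108458 = \sqrt{131 + \sqrt{13 - 230}} - 108458 = \sqrt{131 + \sqrt{-217}} - 108458 = \sqrt{131 + i \sqrt{217}} - 108458 = -108458 + \sqrt{131 + i \sqrt{217}}$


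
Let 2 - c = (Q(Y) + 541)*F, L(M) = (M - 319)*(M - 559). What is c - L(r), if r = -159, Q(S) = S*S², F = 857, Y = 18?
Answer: -5804863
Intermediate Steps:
Q(S) = S³
L(M) = (-559 + M)*(-319 + M) (L(M) = (-319 + M)*(-559 + M) = (-559 + M)*(-319 + M))
c = -5461659 (c = 2 - (18³ + 541)*857 = 2 - (5832 + 541)*857 = 2 - 6373*857 = 2 - 1*5461661 = 2 - 5461661 = -5461659)
c - L(r) = -5461659 - (178321 + (-159)² - 878*(-159)) = -5461659 - (178321 + 25281 + 139602) = -5461659 - 1*343204 = -5461659 - 343204 = -5804863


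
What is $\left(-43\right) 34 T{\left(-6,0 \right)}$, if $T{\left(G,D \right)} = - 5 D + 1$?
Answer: $-1462$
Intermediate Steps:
$T{\left(G,D \right)} = 1 - 5 D$
$\left(-43\right) 34 T{\left(-6,0 \right)} = \left(-43\right) 34 \left(1 - 0\right) = - 1462 \left(1 + 0\right) = \left(-1462\right) 1 = -1462$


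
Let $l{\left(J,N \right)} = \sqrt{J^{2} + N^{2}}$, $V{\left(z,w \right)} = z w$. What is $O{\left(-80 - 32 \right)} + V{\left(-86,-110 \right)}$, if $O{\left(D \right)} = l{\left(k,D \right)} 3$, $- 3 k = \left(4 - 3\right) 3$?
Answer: $9460 + 3 \sqrt{12545} \approx 9796.0$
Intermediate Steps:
$V{\left(z,w \right)} = w z$
$k = -1$ ($k = - \frac{\left(4 - 3\right) 3}{3} = - \frac{1 \cdot 3}{3} = \left(- \frac{1}{3}\right) 3 = -1$)
$O{\left(D \right)} = 3 \sqrt{1 + D^{2}}$ ($O{\left(D \right)} = \sqrt{\left(-1\right)^{2} + D^{2}} \cdot 3 = \sqrt{1 + D^{2}} \cdot 3 = 3 \sqrt{1 + D^{2}}$)
$O{\left(-80 - 32 \right)} + V{\left(-86,-110 \right)} = 3 \sqrt{1 + \left(-80 - 32\right)^{2}} - -9460 = 3 \sqrt{1 + \left(-112\right)^{2}} + 9460 = 3 \sqrt{1 + 12544} + 9460 = 3 \sqrt{12545} + 9460 = 9460 + 3 \sqrt{12545}$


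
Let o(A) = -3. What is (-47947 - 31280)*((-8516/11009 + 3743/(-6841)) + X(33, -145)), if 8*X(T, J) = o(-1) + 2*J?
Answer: 1811311431087447/602500552 ≈ 3.0063e+6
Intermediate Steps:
X(T, J) = -3/8 + J/4 (X(T, J) = (-3 + 2*J)/8 = -3/8 + J/4)
(-47947 - 31280)*((-8516/11009 + 3743/(-6841)) + X(33, -145)) = (-47947 - 31280)*((-8516/11009 + 3743/(-6841)) + (-3/8 + (¼)*(-145))) = -79227*((-8516*1/11009 + 3743*(-1/6841)) + (-3/8 - 145/4)) = -79227*((-8516/11009 - 3743/6841) - 293/8) = -79227*(-99464643/75312569 - 293/8) = -79227*(-22862299861/602500552) = 1811311431087447/602500552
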